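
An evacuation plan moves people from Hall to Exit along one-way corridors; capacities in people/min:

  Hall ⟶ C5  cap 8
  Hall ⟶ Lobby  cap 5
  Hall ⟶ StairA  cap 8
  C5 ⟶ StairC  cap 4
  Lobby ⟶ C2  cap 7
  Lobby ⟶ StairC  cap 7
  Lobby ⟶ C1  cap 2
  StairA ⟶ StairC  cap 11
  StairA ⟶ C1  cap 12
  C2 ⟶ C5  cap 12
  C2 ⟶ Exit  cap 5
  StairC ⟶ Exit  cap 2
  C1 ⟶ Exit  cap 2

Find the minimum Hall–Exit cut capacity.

9

Augment Hall→C5→StairC→Exit: bottleneck 2, flow now 2.
Augment Hall→Lobby→C2→Exit: bottleneck 5, flow now 7.
Augment Hall→StairA→C1→Exit: bottleneck 2, flow now 9.
No augmenting path remains; maximum flow = 9.
By max-flow min-cut, the minimum cut capacity equals the max flow.
In the residual graph, reachable from Hall: {Hall, C5, StairA, StairC, C1}.
Min-cut edges: Hall→Lobby (5), StairC→Exit (2), C1→Exit (2); capacity 5 + 2 + 2 = 9.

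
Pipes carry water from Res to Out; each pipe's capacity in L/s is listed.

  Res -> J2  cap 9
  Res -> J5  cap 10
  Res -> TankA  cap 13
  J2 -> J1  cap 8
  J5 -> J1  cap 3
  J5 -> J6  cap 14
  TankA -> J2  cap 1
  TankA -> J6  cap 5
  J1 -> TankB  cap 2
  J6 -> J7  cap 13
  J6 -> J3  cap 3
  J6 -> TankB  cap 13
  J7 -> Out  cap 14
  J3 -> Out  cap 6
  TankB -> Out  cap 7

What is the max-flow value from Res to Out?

17

Augment Res→J2→J1→TankB→Out: bottleneck 2, flow now 2.
Augment Res→J5→J6→J7→Out: bottleneck 10, flow now 12.
Augment Res→TankA→J6→J7→Out: bottleneck 3, flow now 15.
Augment Res→TankA→J6→J3→Out: bottleneck 2, flow now 17.
No augmenting path remains; maximum flow = 17.
In the residual graph, reachable from Res: {Res, J2, TankA, J1}.
Min-cut edges: Res→J5 (10), TankA→J6 (5), J1→TankB (2); capacity 10 + 5 + 2 = 17.
This cut is saturated, so no flow can exceed 17.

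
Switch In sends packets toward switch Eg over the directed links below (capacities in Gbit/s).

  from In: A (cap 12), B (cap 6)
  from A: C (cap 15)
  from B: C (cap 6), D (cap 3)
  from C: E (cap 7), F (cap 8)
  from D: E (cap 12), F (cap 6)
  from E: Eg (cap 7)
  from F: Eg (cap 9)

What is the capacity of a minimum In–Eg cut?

16

Augment In→A→C→E→Eg: bottleneck 7, flow now 7.
Augment In→A→C→F→Eg: bottleneck 5, flow now 12.
Augment In→B→C→F→Eg: bottleneck 3, flow now 15.
Augment In→B→D→F→Eg: bottleneck 1, flow now 16.
No augmenting path remains; maximum flow = 16.
By max-flow min-cut, the minimum cut capacity equals the max flow.
In the residual graph, reachable from In: {In, A, B, C, D, E, F}.
Min-cut edges: E→Eg (7), F→Eg (9); capacity 7 + 9 = 16.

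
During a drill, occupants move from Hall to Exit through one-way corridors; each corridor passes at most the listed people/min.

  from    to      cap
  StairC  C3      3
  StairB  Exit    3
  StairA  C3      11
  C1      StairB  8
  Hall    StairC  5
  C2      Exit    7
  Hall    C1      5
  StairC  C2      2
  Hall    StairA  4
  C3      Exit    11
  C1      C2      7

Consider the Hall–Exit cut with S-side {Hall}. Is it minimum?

Given cut capacity: 5 + 4 + 5 = 14.
Augment Hall→StairC→C3→Exit: bottleneck 3, flow now 3.
Augment Hall→StairC→C2→Exit: bottleneck 2, flow now 5.
Augment Hall→StairA→C3→Exit: bottleneck 4, flow now 9.
Augment Hall→C1→C2→Exit: bottleneck 5, flow now 14.
No augmenting path remains; maximum flow = 14.
Cut capacity 14 equals the max flow, so it is a minimum cut.

Yes — it is a minimum cut (capacity 14).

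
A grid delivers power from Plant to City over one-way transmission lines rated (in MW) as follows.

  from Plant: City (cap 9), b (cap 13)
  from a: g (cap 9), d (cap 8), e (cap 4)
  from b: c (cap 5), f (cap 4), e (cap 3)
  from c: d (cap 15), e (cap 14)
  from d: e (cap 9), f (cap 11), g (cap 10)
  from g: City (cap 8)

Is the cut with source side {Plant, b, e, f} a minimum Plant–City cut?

Given cut capacity: 9 + 5 = 14.
Augment Plant→City: bottleneck 9, flow now 9.
Augment Plant→b→c→d→g→City: bottleneck 5, flow now 14.
No augmenting path remains; maximum flow = 14.
Cut capacity 14 equals the max flow, so it is a minimum cut.

Yes — it is a minimum cut (capacity 14).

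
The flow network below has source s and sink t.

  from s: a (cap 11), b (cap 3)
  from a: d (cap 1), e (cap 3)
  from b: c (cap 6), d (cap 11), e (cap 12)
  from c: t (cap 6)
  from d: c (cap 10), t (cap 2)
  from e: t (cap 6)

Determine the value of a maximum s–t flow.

7

Augment s→a→d→t: bottleneck 1, flow now 1.
Augment s→a→e→t: bottleneck 3, flow now 4.
Augment s→b→c→t: bottleneck 3, flow now 7.
No augmenting path remains; maximum flow = 7.
In the residual graph, reachable from s: {s, a}.
Min-cut edges: s→b (3), a→d (1), a→e (3); capacity 3 + 1 + 3 = 7.
This cut is saturated, so no flow can exceed 7.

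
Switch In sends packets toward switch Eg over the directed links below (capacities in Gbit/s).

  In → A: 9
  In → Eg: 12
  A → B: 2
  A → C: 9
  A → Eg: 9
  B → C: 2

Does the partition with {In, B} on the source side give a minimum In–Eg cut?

Given cut capacity: 9 + 12 + 2 = 23.
Augment In→Eg: bottleneck 12, flow now 12.
Augment In→A→Eg: bottleneck 9, flow now 21.
No augmenting path remains; maximum flow = 21.
In the residual graph, reachable from In: {In}.
Min-cut edges: In→A (9), In→Eg (12); capacity 9 + 12 = 21.
Cut capacity 23 exceeds the max flow 21, so it is not minimum.

No — its capacity is 23, but the minimum cut has capacity 21.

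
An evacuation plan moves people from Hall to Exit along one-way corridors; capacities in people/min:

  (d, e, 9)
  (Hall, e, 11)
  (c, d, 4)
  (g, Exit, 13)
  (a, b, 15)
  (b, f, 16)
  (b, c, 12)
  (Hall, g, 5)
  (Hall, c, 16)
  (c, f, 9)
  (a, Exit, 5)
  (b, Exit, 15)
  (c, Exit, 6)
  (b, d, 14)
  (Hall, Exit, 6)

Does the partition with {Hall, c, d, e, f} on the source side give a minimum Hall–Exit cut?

Yes — it is a minimum cut (capacity 17).

Given cut capacity: 5 + 6 + 6 = 17.
Augment Hall→Exit: bottleneck 6, flow now 6.
Augment Hall→c→Exit: bottleneck 6, flow now 12.
Augment Hall→g→Exit: bottleneck 5, flow now 17.
No augmenting path remains; maximum flow = 17.
Cut capacity 17 equals the max flow, so it is a minimum cut.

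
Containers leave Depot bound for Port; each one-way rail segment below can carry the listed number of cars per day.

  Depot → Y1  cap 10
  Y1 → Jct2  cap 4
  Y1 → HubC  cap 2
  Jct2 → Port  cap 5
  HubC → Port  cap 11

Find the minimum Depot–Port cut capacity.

Augment Depot→Y1→Jct2→Port: bottleneck 4, flow now 4.
Augment Depot→Y1→HubC→Port: bottleneck 2, flow now 6.
No augmenting path remains; maximum flow = 6.
By max-flow min-cut, the minimum cut capacity equals the max flow.
In the residual graph, reachable from Depot: {Depot, Y1}.
Min-cut edges: Y1→Jct2 (4), Y1→HubC (2); capacity 4 + 2 = 6.

6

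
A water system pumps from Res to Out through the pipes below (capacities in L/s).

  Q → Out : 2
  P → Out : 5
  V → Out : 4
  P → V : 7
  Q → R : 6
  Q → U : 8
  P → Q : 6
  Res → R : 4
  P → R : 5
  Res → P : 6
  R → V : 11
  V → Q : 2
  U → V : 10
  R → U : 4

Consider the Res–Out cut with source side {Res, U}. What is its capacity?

20

Edges leaving {Res, U}: Res→P (6), Res→R (4), U→V (10).
Cut capacity = 6 + 4 + 10 = 20.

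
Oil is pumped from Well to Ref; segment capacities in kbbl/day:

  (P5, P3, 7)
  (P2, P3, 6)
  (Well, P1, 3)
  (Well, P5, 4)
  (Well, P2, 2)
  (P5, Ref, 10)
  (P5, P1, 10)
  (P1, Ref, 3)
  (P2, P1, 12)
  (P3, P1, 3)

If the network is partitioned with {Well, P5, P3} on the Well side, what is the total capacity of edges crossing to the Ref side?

28

Edges leaving {Well, P5, P3}: Well→P2 (2), Well→P1 (3), P5→P1 (10), P5→Ref (10), P3→P1 (3).
Cut capacity = 2 + 3 + 10 + 10 + 3 = 28.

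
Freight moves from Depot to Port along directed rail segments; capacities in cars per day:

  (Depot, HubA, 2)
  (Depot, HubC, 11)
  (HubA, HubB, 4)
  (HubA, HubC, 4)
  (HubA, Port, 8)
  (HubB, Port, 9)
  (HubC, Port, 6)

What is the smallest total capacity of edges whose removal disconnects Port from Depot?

Augment Depot→HubA→Port: bottleneck 2, flow now 2.
Augment Depot→HubC→Port: bottleneck 6, flow now 8.
No augmenting path remains; maximum flow = 8.
By max-flow min-cut, the minimum cut capacity equals the max flow.
In the residual graph, reachable from Depot: {Depot, HubC}.
Min-cut edges: Depot→HubA (2), HubC→Port (6); capacity 2 + 6 = 8.

8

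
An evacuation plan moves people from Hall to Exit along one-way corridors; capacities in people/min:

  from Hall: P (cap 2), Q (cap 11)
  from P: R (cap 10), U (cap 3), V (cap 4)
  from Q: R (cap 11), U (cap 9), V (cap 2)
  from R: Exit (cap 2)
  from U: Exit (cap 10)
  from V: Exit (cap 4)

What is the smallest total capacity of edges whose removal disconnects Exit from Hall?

Augment Hall→P→R→Exit: bottleneck 2, flow now 2.
Augment Hall→Q→U→Exit: bottleneck 9, flow now 11.
Augment Hall→Q→V→Exit: bottleneck 2, flow now 13.
No augmenting path remains; maximum flow = 13.
By max-flow min-cut, the minimum cut capacity equals the max flow.
In the residual graph, reachable from Hall: {Hall}.
Min-cut edges: Hall→P (2), Hall→Q (11); capacity 2 + 11 = 13.

13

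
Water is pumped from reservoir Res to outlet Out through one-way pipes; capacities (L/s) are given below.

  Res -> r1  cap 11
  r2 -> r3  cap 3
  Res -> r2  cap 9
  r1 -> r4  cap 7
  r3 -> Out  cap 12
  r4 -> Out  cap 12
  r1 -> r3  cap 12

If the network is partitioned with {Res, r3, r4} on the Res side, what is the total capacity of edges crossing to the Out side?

44

Edges leaving {Res, r3, r4}: Res→r1 (11), Res→r2 (9), r3→Out (12), r4→Out (12).
Cut capacity = 11 + 9 + 12 + 12 = 44.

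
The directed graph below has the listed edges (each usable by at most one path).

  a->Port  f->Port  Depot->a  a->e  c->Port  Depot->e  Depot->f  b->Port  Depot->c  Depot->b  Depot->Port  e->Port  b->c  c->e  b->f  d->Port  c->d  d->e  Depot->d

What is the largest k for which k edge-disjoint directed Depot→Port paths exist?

Assign every edge capacity 1; by Menger, the answer equals the max flow.
Path Depot→Port (+1); total 1.
Path Depot→a→Port (+1); total 2.
Path Depot→b→Port (+1); total 3.
Path Depot→c→Port (+1); total 4.
Path Depot→d→Port (+1); total 5.
Path Depot→e→Port (+1); total 6.
Path Depot→f→Port (+1); total 7.
No residual Depot→Port path; max flow = 7.
Certifying cut of size 7: {Depot→Port, Depot→a, Depot→b, Depot→c, Depot→d, Depot→e, Depot→f}.

7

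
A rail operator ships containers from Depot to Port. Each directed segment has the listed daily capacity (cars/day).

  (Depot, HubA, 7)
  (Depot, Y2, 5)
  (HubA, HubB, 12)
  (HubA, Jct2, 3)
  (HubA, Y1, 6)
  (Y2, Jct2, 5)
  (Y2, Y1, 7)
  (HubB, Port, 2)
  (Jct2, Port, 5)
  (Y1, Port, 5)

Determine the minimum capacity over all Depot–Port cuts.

Augment Depot→HubA→HubB→Port: bottleneck 2, flow now 2.
Augment Depot→HubA→Jct2→Port: bottleneck 3, flow now 5.
Augment Depot→HubA→Y1→Port: bottleneck 2, flow now 7.
Augment Depot→Y2→Jct2→Port: bottleneck 2, flow now 9.
Augment Depot→Y2→Y1→Port: bottleneck 3, flow now 12.
No augmenting path remains; maximum flow = 12.
By max-flow min-cut, the minimum cut capacity equals the max flow.
In the residual graph, reachable from Depot: {Depot}.
Min-cut edges: Depot→HubA (7), Depot→Y2 (5); capacity 7 + 5 = 12.

12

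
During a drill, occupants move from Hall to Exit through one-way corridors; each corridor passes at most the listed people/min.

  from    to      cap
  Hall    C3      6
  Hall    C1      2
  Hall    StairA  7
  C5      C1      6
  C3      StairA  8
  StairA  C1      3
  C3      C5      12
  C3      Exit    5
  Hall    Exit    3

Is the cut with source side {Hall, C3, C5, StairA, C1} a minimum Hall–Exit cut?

Yes — it is a minimum cut (capacity 8).

Given cut capacity: 3 + 5 = 8.
Augment Hall→Exit: bottleneck 3, flow now 3.
Augment Hall→C3→Exit: bottleneck 5, flow now 8.
No augmenting path remains; maximum flow = 8.
Cut capacity 8 equals the max flow, so it is a minimum cut.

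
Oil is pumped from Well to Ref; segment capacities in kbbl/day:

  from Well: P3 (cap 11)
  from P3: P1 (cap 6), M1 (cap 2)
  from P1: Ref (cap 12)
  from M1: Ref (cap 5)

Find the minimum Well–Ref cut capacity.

Augment Well→P3→P1→Ref: bottleneck 6, flow now 6.
Augment Well→P3→M1→Ref: bottleneck 2, flow now 8.
No augmenting path remains; maximum flow = 8.
By max-flow min-cut, the minimum cut capacity equals the max flow.
In the residual graph, reachable from Well: {Well, P3}.
Min-cut edges: P3→P1 (6), P3→M1 (2); capacity 6 + 2 = 8.

8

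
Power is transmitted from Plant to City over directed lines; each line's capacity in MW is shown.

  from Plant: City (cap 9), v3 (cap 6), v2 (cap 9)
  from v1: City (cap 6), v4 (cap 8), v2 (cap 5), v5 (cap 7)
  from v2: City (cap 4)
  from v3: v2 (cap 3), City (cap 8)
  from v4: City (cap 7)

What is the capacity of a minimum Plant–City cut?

Augment Plant→City: bottleneck 9, flow now 9.
Augment Plant→v2→City: bottleneck 4, flow now 13.
Augment Plant→v3→City: bottleneck 6, flow now 19.
No augmenting path remains; maximum flow = 19.
By max-flow min-cut, the minimum cut capacity equals the max flow.
In the residual graph, reachable from Plant: {Plant, v2}.
Min-cut edges: Plant→v3 (6), Plant→City (9), v2→City (4); capacity 6 + 9 + 4 = 19.

19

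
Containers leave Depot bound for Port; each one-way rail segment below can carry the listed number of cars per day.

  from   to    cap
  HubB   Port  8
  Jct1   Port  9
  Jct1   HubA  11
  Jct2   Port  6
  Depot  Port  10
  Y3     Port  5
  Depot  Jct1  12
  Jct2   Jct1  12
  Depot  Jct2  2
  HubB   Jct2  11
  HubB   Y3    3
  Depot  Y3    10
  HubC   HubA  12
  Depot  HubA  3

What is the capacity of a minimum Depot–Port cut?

26

Augment Depot→Port: bottleneck 10, flow now 10.
Augment Depot→Jct2→Port: bottleneck 2, flow now 12.
Augment Depot→Jct1→Port: bottleneck 9, flow now 21.
Augment Depot→Y3→Port: bottleneck 5, flow now 26.
No augmenting path remains; maximum flow = 26.
By max-flow min-cut, the minimum cut capacity equals the max flow.
In the residual graph, reachable from Depot: {Depot, Jct1, Y3, HubA}.
Min-cut edges: Depot→Jct2 (2), Depot→Port (10), Jct1→Port (9), Y3→Port (5); capacity 2 + 10 + 9 + 5 = 26.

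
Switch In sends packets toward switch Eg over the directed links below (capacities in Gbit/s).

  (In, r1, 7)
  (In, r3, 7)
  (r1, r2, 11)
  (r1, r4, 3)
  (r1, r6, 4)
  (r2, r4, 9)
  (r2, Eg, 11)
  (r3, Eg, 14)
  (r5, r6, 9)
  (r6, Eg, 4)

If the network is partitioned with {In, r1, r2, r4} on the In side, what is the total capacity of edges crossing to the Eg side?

22

Edges leaving {In, r1, r2, r4}: In→r3 (7), r1→r6 (4), r2→Eg (11).
Cut capacity = 7 + 4 + 11 = 22.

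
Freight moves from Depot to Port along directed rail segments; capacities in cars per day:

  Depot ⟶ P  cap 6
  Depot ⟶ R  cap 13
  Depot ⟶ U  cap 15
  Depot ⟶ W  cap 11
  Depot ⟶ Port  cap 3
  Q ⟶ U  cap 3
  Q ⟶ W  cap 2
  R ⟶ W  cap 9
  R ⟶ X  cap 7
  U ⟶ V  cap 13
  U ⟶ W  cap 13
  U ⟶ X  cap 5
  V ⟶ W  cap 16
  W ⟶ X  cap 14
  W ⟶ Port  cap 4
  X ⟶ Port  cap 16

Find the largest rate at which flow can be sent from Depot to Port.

23

Augment Depot→Port: bottleneck 3, flow now 3.
Augment Depot→W→Port: bottleneck 4, flow now 7.
Augment Depot→R→X→Port: bottleneck 7, flow now 14.
Augment Depot→U→X→Port: bottleneck 5, flow now 19.
Augment Depot→W→X→Port: bottleneck 4, flow now 23.
No augmenting path remains; maximum flow = 23.
In the residual graph, reachable from Depot: {Depot, P, R, U, V, W, X}.
Min-cut edges: Depot→Port (3), W→Port (4), X→Port (16); capacity 3 + 4 + 16 = 23.
This cut is saturated, so no flow can exceed 23.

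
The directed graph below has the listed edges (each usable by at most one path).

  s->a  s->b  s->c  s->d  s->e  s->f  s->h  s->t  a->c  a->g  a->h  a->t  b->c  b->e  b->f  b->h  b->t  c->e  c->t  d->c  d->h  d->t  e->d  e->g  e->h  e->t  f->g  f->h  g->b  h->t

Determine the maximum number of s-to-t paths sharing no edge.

7

Assign every edge capacity 1; by Menger, the answer equals the max flow.
Path s→t (+1); total 1.
Path s→a→t (+1); total 2.
Path s→b→t (+1); total 3.
Path s→c→t (+1); total 4.
Path s→d→t (+1); total 5.
Path s→e→t (+1); total 6.
Path s→h→t (+1); total 7.
No residual s→t path; max flow = 7.
Certifying cut of size 7: {b→t, c→t, d→t, e→t, h→t, s→a, s→t}.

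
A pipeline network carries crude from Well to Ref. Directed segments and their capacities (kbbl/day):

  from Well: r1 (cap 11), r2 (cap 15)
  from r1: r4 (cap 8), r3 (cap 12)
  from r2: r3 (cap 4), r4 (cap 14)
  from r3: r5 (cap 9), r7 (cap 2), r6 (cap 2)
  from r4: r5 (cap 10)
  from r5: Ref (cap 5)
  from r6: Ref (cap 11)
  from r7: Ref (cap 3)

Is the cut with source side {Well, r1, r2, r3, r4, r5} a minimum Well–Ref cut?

Given cut capacity: 2 + 2 + 5 = 9.
Augment Well→r1→r3→r5→Ref: bottleneck 5, flow now 5.
Augment Well→r1→r3→r6→Ref: bottleneck 2, flow now 7.
Augment Well→r1→r3→r7→Ref: bottleneck 2, flow now 9.
No augmenting path remains; maximum flow = 9.
Cut capacity 9 equals the max flow, so it is a minimum cut.

Yes — it is a minimum cut (capacity 9).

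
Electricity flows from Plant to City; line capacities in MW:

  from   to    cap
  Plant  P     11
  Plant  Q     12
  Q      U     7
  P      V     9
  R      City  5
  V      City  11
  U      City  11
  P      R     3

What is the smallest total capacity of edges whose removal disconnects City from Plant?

18

Augment Plant→P→R→City: bottleneck 3, flow now 3.
Augment Plant→P→V→City: bottleneck 8, flow now 11.
Augment Plant→Q→U→City: bottleneck 7, flow now 18.
No augmenting path remains; maximum flow = 18.
By max-flow min-cut, the minimum cut capacity equals the max flow.
In the residual graph, reachable from Plant: {Plant, Q}.
Min-cut edges: Plant→P (11), Q→U (7); capacity 11 + 7 = 18.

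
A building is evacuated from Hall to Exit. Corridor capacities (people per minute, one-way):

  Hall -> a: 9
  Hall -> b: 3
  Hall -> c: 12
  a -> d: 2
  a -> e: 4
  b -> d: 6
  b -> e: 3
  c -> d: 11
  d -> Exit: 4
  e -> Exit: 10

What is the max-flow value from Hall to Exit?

11

Augment Hall→a→d→Exit: bottleneck 2, flow now 2.
Augment Hall→a→e→Exit: bottleneck 4, flow now 6.
Augment Hall→b→d→Exit: bottleneck 2, flow now 8.
Augment Hall→b→e→Exit: bottleneck 1, flow now 9.
Augment Hall→c→d→b→e→Exit: bottleneck 2, flow now 11. (uses reverse residual edge)
No augmenting path remains; maximum flow = 11.
In the residual graph, reachable from Hall: {Hall, a, c, d}.
Min-cut edges: Hall→b (3), a→e (4), d→Exit (4); capacity 3 + 4 + 4 = 11.
This cut is saturated, so no flow can exceed 11.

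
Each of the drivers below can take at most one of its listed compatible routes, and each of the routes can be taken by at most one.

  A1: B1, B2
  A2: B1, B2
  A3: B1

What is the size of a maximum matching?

Unit-capacity flow: source→left, listed edges, right→sink; max matching = max flow.
Augmenting path A1→B1 (+1); matched 1.
Augmenting path A2→B2 (+1); matched 2.
No augmenting path remains; maximum matching = 2.
König certificate: {B1, B2} is a vertex cover of size 2 (every listed pair touches it), so no matching can be larger.

2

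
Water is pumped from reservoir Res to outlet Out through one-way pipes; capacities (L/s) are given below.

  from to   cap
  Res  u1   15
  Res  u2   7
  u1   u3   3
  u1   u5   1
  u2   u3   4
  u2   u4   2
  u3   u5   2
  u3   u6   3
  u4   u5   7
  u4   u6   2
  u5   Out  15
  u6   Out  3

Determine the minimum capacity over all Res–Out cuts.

Augment Res→u1→u5→Out: bottleneck 1, flow now 1.
Augment Res→u1→u3→u5→Out: bottleneck 2, flow now 3.
Augment Res→u1→u3→u6→Out: bottleneck 1, flow now 4.
Augment Res→u2→u3→u6→Out: bottleneck 2, flow now 6.
Augment Res→u2→u4→u5→Out: bottleneck 2, flow now 8.
No augmenting path remains; maximum flow = 8.
By max-flow min-cut, the minimum cut capacity equals the max flow.
In the residual graph, reachable from Res: {Res, u1, u2, u3}.
Min-cut edges: u1→u5 (1), u2→u4 (2), u3→u5 (2), u3→u6 (3); capacity 1 + 2 + 2 + 3 = 8.

8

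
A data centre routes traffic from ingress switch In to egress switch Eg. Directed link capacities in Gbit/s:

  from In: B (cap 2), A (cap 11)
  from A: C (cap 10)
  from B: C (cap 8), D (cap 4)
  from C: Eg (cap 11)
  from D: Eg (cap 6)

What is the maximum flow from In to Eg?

12

Augment In→A→C→Eg: bottleneck 10, flow now 10.
Augment In→B→C→Eg: bottleneck 1, flow now 11.
Augment In→B→D→Eg: bottleneck 1, flow now 12.
No augmenting path remains; maximum flow = 12.
In the residual graph, reachable from In: {In, A}.
Min-cut edges: In→B (2), A→C (10); capacity 2 + 10 = 12.
This cut is saturated, so no flow can exceed 12.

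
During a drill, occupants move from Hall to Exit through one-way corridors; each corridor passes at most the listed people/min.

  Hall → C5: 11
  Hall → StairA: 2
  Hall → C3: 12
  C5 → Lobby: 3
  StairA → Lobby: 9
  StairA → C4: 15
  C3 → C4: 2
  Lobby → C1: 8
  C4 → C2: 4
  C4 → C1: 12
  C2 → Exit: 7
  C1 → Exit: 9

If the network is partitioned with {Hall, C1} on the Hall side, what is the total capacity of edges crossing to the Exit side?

34

Edges leaving {Hall, C1}: Hall→C5 (11), Hall→StairA (2), Hall→C3 (12), C1→Exit (9).
Cut capacity = 11 + 2 + 12 + 9 = 34.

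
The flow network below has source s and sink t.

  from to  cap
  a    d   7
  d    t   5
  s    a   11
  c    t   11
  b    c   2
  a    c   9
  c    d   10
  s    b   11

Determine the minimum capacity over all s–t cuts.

13

Augment s→a→c→t: bottleneck 9, flow now 9.
Augment s→a→d→t: bottleneck 2, flow now 11.
Augment s→b→c→t: bottleneck 2, flow now 13.
No augmenting path remains; maximum flow = 13.
By max-flow min-cut, the minimum cut capacity equals the max flow.
In the residual graph, reachable from s: {s, b}.
Min-cut edges: s→a (11), b→c (2); capacity 11 + 2 = 13.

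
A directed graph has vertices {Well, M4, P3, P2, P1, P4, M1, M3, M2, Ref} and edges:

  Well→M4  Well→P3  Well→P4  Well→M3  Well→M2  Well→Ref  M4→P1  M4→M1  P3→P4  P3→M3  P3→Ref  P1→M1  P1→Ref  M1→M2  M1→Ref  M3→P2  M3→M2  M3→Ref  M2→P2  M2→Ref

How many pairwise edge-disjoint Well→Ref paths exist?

5

Assign every edge capacity 1; by Menger, the answer equals the max flow.
Path Well→Ref (+1); total 1.
Path Well→P3→Ref (+1); total 2.
Path Well→M3→Ref (+1); total 3.
Path Well→M2→Ref (+1); total 4.
Path Well→M4→P1→Ref (+1); total 5.
No residual Well→Ref path; max flow = 5.
Certifying cut of size 5: {Well→M2, Well→M3, Well→M4, Well→P3, Well→Ref}.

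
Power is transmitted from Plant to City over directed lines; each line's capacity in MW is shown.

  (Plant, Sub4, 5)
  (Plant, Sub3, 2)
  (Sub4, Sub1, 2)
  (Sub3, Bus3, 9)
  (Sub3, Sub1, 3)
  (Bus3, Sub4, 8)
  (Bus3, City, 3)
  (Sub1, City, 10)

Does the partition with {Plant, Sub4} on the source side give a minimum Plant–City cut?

Given cut capacity: 2 + 2 = 4.
Augment Plant→Sub4→Sub1→City: bottleneck 2, flow now 2.
Augment Plant→Sub3→Bus3→City: bottleneck 2, flow now 4.
No augmenting path remains; maximum flow = 4.
Cut capacity 4 equals the max flow, so it is a minimum cut.

Yes — it is a minimum cut (capacity 4).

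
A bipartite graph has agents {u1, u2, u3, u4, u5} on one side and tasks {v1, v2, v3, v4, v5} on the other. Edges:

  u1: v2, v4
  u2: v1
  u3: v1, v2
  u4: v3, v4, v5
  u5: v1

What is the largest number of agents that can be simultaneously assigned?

4

Unit-capacity flow: source→left, listed edges, right→sink; max matching = max flow.
Augmenting path u1→v2 (+1); matched 1.
Augmenting path u2→v1 (+1); matched 2.
Augmenting path u4→v3 (+1); matched 3.
Augmenting path u3→v2→u1→v4 (+1); matched 4.
No augmenting path remains; maximum matching = 4.
König certificate: {u1, u3, u4, v1} is a vertex cover of size 4 (every listed pair touches it), so no matching can be larger.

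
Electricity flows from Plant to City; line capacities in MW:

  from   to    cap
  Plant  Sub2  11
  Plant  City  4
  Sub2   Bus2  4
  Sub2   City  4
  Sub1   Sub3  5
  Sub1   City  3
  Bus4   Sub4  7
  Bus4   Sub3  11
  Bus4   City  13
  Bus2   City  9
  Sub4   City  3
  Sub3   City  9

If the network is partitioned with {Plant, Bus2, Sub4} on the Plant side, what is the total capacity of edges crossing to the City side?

Edges leaving {Plant, Bus2, Sub4}: Plant→Sub2 (11), Plant→City (4), Bus2→City (9), Sub4→City (3).
Cut capacity = 11 + 4 + 9 + 3 = 27.

27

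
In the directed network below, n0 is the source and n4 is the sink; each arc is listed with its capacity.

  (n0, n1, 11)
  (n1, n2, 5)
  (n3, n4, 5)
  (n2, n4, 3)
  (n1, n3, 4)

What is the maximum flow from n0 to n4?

Augment n0→n1→n2→n4: bottleneck 3, flow now 3.
Augment n0→n1→n3→n4: bottleneck 4, flow now 7.
No augmenting path remains; maximum flow = 7.
In the residual graph, reachable from n0: {n0, n1, n2}.
Min-cut edges: n1→n3 (4), n2→n4 (3); capacity 4 + 3 = 7.
This cut is saturated, so no flow can exceed 7.

7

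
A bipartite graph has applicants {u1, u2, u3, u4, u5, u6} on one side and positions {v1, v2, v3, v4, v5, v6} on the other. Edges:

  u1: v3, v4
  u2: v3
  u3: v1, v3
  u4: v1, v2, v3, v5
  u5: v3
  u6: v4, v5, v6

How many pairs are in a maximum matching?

5

Unit-capacity flow: source→left, listed edges, right→sink; max matching = max flow.
Augmenting path u1→v3 (+1); matched 1.
Augmenting path u3→v1 (+1); matched 2.
Augmenting path u4→v2 (+1); matched 3.
Augmenting path u6→v4 (+1); matched 4.
Augmenting path u2→v3→u1→v4→u6→v5 (+1); matched 5.
No augmenting path remains; maximum matching = 5.
König certificate: {u1, u3, u4, u6, v3} is a vertex cover of size 5 (every listed pair touches it), so no matching can be larger.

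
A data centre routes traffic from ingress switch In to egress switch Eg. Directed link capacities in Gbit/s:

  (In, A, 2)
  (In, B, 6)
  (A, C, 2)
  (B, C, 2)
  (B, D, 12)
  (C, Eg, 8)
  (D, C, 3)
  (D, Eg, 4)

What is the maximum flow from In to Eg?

Augment In→A→C→Eg: bottleneck 2, flow now 2.
Augment In→B→C→Eg: bottleneck 2, flow now 4.
Augment In→B→D→Eg: bottleneck 4, flow now 8.
No augmenting path remains; maximum flow = 8.
In the residual graph, reachable from In: {In}.
Min-cut edges: In→A (2), In→B (6); capacity 2 + 6 = 8.
This cut is saturated, so no flow can exceed 8.

8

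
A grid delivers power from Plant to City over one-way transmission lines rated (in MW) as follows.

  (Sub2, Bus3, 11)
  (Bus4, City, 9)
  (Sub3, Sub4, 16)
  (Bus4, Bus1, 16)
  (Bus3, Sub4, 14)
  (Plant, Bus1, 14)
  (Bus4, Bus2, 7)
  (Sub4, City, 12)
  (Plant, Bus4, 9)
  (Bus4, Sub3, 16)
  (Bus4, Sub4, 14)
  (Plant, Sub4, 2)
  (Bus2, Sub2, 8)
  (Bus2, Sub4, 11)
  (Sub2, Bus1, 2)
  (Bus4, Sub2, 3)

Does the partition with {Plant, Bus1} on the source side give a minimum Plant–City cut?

Yes — it is a minimum cut (capacity 11).

Given cut capacity: 9 + 2 = 11.
Augment Plant→Bus4→City: bottleneck 9, flow now 9.
Augment Plant→Sub4→City: bottleneck 2, flow now 11.
No augmenting path remains; maximum flow = 11.
Cut capacity 11 equals the max flow, so it is a minimum cut.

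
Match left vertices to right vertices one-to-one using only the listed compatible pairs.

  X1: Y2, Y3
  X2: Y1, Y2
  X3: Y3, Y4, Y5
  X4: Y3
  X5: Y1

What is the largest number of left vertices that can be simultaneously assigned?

4

Unit-capacity flow: source→left, listed edges, right→sink; max matching = max flow.
Augmenting path X1→Y2 (+1); matched 1.
Augmenting path X2→Y1 (+1); matched 2.
Augmenting path X3→Y3 (+1); matched 3.
Augmenting path X4→Y3→X3→Y4 (+1); matched 4.
No augmenting path remains; maximum matching = 4.
König certificate: {X3, Y1, Y2, Y3} is a vertex cover of size 4 (every listed pair touches it), so no matching can be larger.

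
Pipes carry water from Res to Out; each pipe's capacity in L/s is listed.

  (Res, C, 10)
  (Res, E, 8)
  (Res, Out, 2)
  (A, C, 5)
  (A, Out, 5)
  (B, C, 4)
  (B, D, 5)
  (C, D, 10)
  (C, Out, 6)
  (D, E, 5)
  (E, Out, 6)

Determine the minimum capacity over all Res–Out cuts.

Augment Res→Out: bottleneck 2, flow now 2.
Augment Res→C→Out: bottleneck 6, flow now 8.
Augment Res→E→Out: bottleneck 6, flow now 14.
No augmenting path remains; maximum flow = 14.
By max-flow min-cut, the minimum cut capacity equals the max flow.
In the residual graph, reachable from Res: {Res, C, D, E}.
Min-cut edges: Res→Out (2), C→Out (6), E→Out (6); capacity 2 + 6 + 6 = 14.

14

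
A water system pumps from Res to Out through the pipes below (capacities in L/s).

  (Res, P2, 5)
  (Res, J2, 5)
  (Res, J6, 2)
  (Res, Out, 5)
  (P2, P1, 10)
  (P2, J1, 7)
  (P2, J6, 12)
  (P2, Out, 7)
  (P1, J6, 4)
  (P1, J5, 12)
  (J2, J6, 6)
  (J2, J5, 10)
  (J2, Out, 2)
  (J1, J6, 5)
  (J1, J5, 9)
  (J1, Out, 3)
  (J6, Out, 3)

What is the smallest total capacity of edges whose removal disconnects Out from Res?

15

Augment Res→Out: bottleneck 5, flow now 5.
Augment Res→P2→Out: bottleneck 5, flow now 10.
Augment Res→J2→Out: bottleneck 2, flow now 12.
Augment Res→J6→Out: bottleneck 2, flow now 14.
Augment Res→J2→J6→Out: bottleneck 1, flow now 15.
No augmenting path remains; maximum flow = 15.
By max-flow min-cut, the minimum cut capacity equals the max flow.
In the residual graph, reachable from Res: {Res, J2, J6, J5}.
Min-cut edges: Res→P2 (5), Res→Out (5), J2→Out (2), J6→Out (3); capacity 5 + 5 + 2 + 3 = 15.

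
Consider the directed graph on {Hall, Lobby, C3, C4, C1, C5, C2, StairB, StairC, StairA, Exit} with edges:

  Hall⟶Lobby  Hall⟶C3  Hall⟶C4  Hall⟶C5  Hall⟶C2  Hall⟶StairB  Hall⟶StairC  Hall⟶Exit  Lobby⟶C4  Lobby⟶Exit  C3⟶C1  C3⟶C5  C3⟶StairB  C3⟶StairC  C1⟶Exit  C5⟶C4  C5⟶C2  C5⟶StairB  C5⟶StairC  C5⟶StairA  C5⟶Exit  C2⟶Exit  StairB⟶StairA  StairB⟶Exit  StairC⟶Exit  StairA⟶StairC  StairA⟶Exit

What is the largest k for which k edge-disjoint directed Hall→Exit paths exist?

Assign every edge capacity 1; by Menger, the answer equals the max flow.
Path Hall→Exit (+1); total 1.
Path Hall→Lobby→Exit (+1); total 2.
Path Hall→C5→Exit (+1); total 3.
Path Hall→C2→Exit (+1); total 4.
Path Hall→StairB→Exit (+1); total 5.
Path Hall→StairC→Exit (+1); total 6.
Path Hall→C3→C1→Exit (+1); total 7.
No residual Hall→Exit path; max flow = 7.
Certifying cut of size 7: {Hall→C2, Hall→C3, Hall→C5, Hall→Exit, Hall→Lobby, Hall→StairB, Hall→StairC}.

7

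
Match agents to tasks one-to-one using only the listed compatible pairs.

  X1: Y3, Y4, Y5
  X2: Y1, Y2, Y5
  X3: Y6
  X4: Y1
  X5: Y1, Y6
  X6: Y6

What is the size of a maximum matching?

Unit-capacity flow: source→left, listed edges, right→sink; max matching = max flow.
Augmenting path X1→Y3 (+1); matched 1.
Augmenting path X2→Y1 (+1); matched 2.
Augmenting path X3→Y6 (+1); matched 3.
Augmenting path X4→Y1→X2→Y2 (+1); matched 4.
No augmenting path remains; maximum matching = 4.
König certificate: {X1, X2, Y1, Y6} is a vertex cover of size 4 (every listed pair touches it), so no matching can be larger.

4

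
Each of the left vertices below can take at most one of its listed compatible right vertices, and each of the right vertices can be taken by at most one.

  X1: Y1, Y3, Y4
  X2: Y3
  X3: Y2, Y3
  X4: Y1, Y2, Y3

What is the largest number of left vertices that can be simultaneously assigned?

Unit-capacity flow: source→left, listed edges, right→sink; max matching = max flow.
Augmenting path X1→Y1 (+1); matched 1.
Augmenting path X2→Y3 (+1); matched 2.
Augmenting path X3→Y2 (+1); matched 3.
Augmenting path X4→Y1→X1→Y4 (+1); matched 4.
No augmenting path remains; maximum matching = 4.
König certificate: {X1, X2, X3, X4} is a vertex cover of size 4 (every listed pair touches it), so no matching can be larger.

4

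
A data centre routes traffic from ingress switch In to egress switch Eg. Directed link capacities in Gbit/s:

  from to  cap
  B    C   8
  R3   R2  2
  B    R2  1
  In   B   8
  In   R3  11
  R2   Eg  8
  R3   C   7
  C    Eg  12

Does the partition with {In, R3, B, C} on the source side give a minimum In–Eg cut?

Yes — it is a minimum cut (capacity 15).

Given cut capacity: 2 + 1 + 12 = 15.
Augment In→R3→R2→Eg: bottleneck 2, flow now 2.
Augment In→R3→C→Eg: bottleneck 7, flow now 9.
Augment In→B→R2→Eg: bottleneck 1, flow now 10.
Augment In→B→C→Eg: bottleneck 5, flow now 15.
No augmenting path remains; maximum flow = 15.
Cut capacity 15 equals the max flow, so it is a minimum cut.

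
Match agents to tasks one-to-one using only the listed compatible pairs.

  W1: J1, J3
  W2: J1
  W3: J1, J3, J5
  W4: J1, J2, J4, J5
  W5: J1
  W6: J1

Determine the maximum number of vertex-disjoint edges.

4

Unit-capacity flow: source→left, listed edges, right→sink; max matching = max flow.
Augmenting path W1→J1 (+1); matched 1.
Augmenting path W3→J3 (+1); matched 2.
Augmenting path W4→J2 (+1); matched 3.
Augmenting path W2→J1→W1→J3→W3→J5 (+1); matched 4.
No augmenting path remains; maximum matching = 4.
König certificate: {W1, W3, W4, J1} is a vertex cover of size 4 (every listed pair touches it), so no matching can be larger.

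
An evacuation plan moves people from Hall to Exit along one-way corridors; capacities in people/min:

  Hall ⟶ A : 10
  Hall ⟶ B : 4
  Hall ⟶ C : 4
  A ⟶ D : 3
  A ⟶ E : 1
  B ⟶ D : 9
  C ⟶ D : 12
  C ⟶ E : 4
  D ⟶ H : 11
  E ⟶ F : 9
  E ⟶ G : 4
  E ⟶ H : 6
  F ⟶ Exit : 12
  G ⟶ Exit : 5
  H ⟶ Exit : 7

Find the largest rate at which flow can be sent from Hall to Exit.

Augment Hall→A→D→H→Exit: bottleneck 3, flow now 3.
Augment Hall→A→E→F→Exit: bottleneck 1, flow now 4.
Augment Hall→B→D→H→Exit: bottleneck 4, flow now 8.
Augment Hall→C→E→F→Exit: bottleneck 4, flow now 12.
No augmenting path remains; maximum flow = 12.
In the residual graph, reachable from Hall: {Hall, A}.
Min-cut edges: Hall→B (4), Hall→C (4), A→D (3), A→E (1); capacity 4 + 4 + 3 + 1 = 12.
This cut is saturated, so no flow can exceed 12.

12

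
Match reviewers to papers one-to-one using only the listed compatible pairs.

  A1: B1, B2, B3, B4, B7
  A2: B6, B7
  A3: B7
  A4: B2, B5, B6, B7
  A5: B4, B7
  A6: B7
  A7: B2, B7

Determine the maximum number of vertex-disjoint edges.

Unit-capacity flow: source→left, listed edges, right→sink; max matching = max flow.
Augmenting path A1→B1 (+1); matched 1.
Augmenting path A2→B6 (+1); matched 2.
Augmenting path A3→B7 (+1); matched 3.
Augmenting path A4→B2 (+1); matched 4.
Augmenting path A5→B4 (+1); matched 5.
Augmenting path A7→B2→A4→B5 (+1); matched 6.
No augmenting path remains; maximum matching = 6.
König certificate: {A1, A2, A4, A5, A7, B7} is a vertex cover of size 6 (every listed pair touches it), so no matching can be larger.

6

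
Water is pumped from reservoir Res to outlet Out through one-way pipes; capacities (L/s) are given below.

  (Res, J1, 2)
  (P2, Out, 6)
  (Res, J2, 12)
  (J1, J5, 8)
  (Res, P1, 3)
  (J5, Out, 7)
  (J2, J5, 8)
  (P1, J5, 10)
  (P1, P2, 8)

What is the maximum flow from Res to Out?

Augment Res→J1→J5→Out: bottleneck 2, flow now 2.
Augment Res→J2→J5→Out: bottleneck 5, flow now 7.
Augment Res→P1→P2→Out: bottleneck 3, flow now 10.
No augmenting path remains; maximum flow = 10.
In the residual graph, reachable from Res: {Res, J1, J2, J5}.
Min-cut edges: Res→P1 (3), J5→Out (7); capacity 3 + 7 = 10.
This cut is saturated, so no flow can exceed 10.

10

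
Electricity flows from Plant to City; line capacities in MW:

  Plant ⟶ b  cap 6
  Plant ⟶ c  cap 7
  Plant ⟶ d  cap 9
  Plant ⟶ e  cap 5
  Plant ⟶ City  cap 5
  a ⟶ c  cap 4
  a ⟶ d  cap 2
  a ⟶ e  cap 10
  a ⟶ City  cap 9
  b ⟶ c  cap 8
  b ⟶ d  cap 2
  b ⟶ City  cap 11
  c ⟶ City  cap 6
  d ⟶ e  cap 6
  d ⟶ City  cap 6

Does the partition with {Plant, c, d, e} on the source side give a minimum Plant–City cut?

Yes — it is a minimum cut (capacity 23).

Given cut capacity: 6 + 5 + 6 + 6 = 23.
Augment Plant→City: bottleneck 5, flow now 5.
Augment Plant→b→City: bottleneck 6, flow now 11.
Augment Plant→c→City: bottleneck 6, flow now 17.
Augment Plant→d→City: bottleneck 6, flow now 23.
No augmenting path remains; maximum flow = 23.
Cut capacity 23 equals the max flow, so it is a minimum cut.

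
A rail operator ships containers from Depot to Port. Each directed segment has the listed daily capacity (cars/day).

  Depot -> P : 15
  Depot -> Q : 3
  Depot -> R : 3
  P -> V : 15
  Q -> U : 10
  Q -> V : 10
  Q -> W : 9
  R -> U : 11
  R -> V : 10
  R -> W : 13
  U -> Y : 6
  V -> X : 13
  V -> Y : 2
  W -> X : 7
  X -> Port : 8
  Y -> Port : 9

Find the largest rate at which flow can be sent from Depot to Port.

Augment Depot→P→V→X→Port: bottleneck 8, flow now 8.
Augment Depot→P→V→Y→Port: bottleneck 2, flow now 10.
Augment Depot→Q→U→Y→Port: bottleneck 3, flow now 13.
Augment Depot→R→U→Y→Port: bottleneck 3, flow now 16.
No augmenting path remains; maximum flow = 16.
In the residual graph, reachable from Depot: {Depot, P, V, X}.
Min-cut edges: Depot→Q (3), Depot→R (3), V→Y (2), X→Port (8); capacity 3 + 3 + 2 + 8 = 16.
This cut is saturated, so no flow can exceed 16.

16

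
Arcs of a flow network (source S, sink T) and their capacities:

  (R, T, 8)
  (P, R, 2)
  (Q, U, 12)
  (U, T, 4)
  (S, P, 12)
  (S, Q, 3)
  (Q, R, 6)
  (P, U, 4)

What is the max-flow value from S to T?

Augment S→P→R→T: bottleneck 2, flow now 2.
Augment S→P→U→T: bottleneck 4, flow now 6.
Augment S→Q→R→T: bottleneck 3, flow now 9.
No augmenting path remains; maximum flow = 9.
In the residual graph, reachable from S: {S, P}.
Min-cut edges: S→Q (3), P→R (2), P→U (4); capacity 3 + 2 + 4 = 9.
This cut is saturated, so no flow can exceed 9.

9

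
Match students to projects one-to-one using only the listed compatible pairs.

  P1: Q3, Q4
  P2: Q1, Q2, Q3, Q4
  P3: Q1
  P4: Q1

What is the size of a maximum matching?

3

Unit-capacity flow: source→left, listed edges, right→sink; max matching = max flow.
Augmenting path P1→Q3 (+1); matched 1.
Augmenting path P2→Q1 (+1); matched 2.
Augmenting path P3→Q1→P2→Q2 (+1); matched 3.
No augmenting path remains; maximum matching = 3.
König certificate: {P1, P2, Q1} is a vertex cover of size 3 (every listed pair touches it), so no matching can be larger.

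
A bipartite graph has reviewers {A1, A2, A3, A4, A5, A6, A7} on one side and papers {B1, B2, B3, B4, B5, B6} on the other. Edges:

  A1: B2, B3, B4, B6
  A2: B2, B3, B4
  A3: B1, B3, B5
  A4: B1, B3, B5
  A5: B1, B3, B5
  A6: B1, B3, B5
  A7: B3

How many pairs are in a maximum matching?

5

Unit-capacity flow: source→left, listed edges, right→sink; max matching = max flow.
Augmenting path A1→B2 (+1); matched 1.
Augmenting path A2→B3 (+1); matched 2.
Augmenting path A3→B1 (+1); matched 3.
Augmenting path A4→B5 (+1); matched 4.
Augmenting path A5→B3→A2→B4 (+1); matched 5.
No augmenting path remains; maximum matching = 5.
König certificate: {A1, A2, B1, B3, B5} is a vertex cover of size 5 (every listed pair touches it), so no matching can be larger.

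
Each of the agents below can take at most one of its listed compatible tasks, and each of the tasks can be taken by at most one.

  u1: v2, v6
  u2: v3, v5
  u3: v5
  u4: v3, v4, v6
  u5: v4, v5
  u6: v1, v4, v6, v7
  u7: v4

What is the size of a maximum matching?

6

Unit-capacity flow: source→left, listed edges, right→sink; max matching = max flow.
Augmenting path u1→v2 (+1); matched 1.
Augmenting path u2→v3 (+1); matched 2.
Augmenting path u3→v5 (+1); matched 3.
Augmenting path u4→v4 (+1); matched 4.
Augmenting path u6→v1 (+1); matched 5.
Augmenting path u5→v4→u4→v6 (+1); matched 6.
No augmenting path remains; maximum matching = 6.
König certificate: {u1, u2, u4, u6, v4, v5} is a vertex cover of size 6 (every listed pair touches it), so no matching can be larger.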